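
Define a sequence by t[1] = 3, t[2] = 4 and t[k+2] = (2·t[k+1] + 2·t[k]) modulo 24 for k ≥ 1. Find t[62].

t[1] = 3, t[2] = 4, t[3] = 14, t[4] = 12, t[5] = 4, t[6] = 8, t[7] = 0, t[8] = 16, t[9] = 8, t[10] = 0.
Since (t[9], t[10]) = (t[6], t[7]) = (8, 0) (two consecutive terms determine the rest), the sequence is eventually periodic: after a pre-period of length 5 it cycles with period 3.
For k ≥ 6, t[k] depends only on (k - 6) mod 3. (62 - 6) mod 3 = 2, so t[62] = t[8] = 16.

16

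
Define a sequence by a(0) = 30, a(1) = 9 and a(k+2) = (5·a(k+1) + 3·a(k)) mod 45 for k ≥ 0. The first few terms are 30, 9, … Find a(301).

36

a(0) = 30; a(1) = 9; a(2) = 0; a(3) = 27; a(4) = 0; a(5) = 36; a(6) = 0; a(7) = 18; a(8) = 0; a(9) = 9; a(10) = 0.
Since (a(9), a(10)) = (a(1), a(2)) = (9, 0) (two consecutive terms determine the rest), the sequence is eventually periodic: after a pre-period of length 1 it cycles with period 8.
For k ≥ 1, a(k) depends only on (k - 1) mod 8. (301 - 1) mod 8 = 4, so a(301) = a(5) = 36.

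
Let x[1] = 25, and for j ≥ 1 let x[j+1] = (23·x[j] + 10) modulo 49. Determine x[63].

x[1] = 25,  x[2] = 46,  x[3] = 39,  x[4] = 25.
Since x[4] = x[1] = 25, the sequence is periodic with period 3.
So x[63] = x[1 + ((63-1) mod 3)] = x[3] = 39.

39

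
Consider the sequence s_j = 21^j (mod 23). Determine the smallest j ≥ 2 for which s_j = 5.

Computing terms: s_1 = 21; s_2 = 4; s_3 = 15; s_4 = 16; s_5 = 14; s_6 = 18; s_7 = 10; s_8 = 3; s_9 = 17; s_{10} = 12; s_{11} = 22; s_{12} = 2; s_{13} = 19; s_{14} = 8; s_{15} = 7; s_{16} = 9; s_{17} = 5; s_{18} = 13; s_{19} = 20; s_{20} = 6; s_{21} = 11; s_{22} = 1; s_{23} = 21.
Since s_{23} = s_1 = 21, the sequence is periodic with period 22.
The value 5 first appears (with j ≥ 2) at s_{17}.

17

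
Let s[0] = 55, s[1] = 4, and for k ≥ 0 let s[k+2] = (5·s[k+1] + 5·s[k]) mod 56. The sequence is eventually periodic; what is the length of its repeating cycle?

Computing terms: s[0] = 55,  s[1] = 4,  s[2] = 15,  s[3] = 39,  s[4] = 46,  s[5] = 33,  s[6] = 3,  s[7] = 12,  s[8] = 19,  s[9] = 43,  s[10] = 30,  s[11] = 29,  s[12] = 15,  s[13] = 52,  s[14] = 55,  s[15] = 31,  s[16] = 38,  s[17] = 9,  s[18] = 11,  s[19] = 44,  s[20] = 51,  s[21] = 27,  s[22] = 54,  s[23] = 13,  s[24] = 55,  s[25] = 4.
The sequence repeats with period 24.

24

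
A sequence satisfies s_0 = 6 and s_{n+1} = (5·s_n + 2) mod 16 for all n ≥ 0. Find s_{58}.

2

Listing terms: s_0 = 6,  s_1 = 0,  s_2 = 2,  s_3 = 12,  s_4 = 14,  s_5 = 8,  s_6 = 10,  s_7 = 4,  s_8 = 6.
The sequence repeats with period 8.
(58 - 0) mod 8 = 2, so s_{58} = s_2 = 2.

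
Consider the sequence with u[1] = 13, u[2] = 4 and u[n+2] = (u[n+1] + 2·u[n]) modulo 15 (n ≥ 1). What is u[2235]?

0

We have u[1] = 13, u[2] = 4, u[3] = 0, u[4] = 8, u[5] = 8, u[6] = 9, u[7] = 10, u[8] = 13, u[9] = 3, u[10] = 14, u[11] = 5, u[12] = 3, u[13] = 13, u[14] = 4.
Since (u[13], u[14]) = (u[1], u[2]) = (13, 4) (two consecutive terms determine the rest), the sequence is periodic with period 12.
(2235 - 1) mod 12 = 2, so u[2235] = u[3] = 0.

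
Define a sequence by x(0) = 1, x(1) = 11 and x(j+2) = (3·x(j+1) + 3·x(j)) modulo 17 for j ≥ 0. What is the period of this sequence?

Listing terms: x(0) = 1; x(1) = 11; x(2) = 2; x(3) = 5; x(4) = 4; x(5) = 10; x(6) = 8; x(7) = 3; x(8) = 16; x(9) = 6; x(10) = 15; x(11) = 12; x(12) = 13; x(13) = 7; x(14) = 9; x(15) = 14; x(16) = 1; x(17) = 11.
The sequence repeats with period 16.

16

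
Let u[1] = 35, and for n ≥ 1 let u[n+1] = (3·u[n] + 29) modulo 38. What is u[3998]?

20

u[1] = 35, u[2] = 20, u[3] = 13, u[4] = 30, u[5] = 5, u[6] = 6, u[7] = 9, u[8] = 18, u[9] = 7, u[10] = 12, u[11] = 27, u[12] = 34, u[13] = 17, u[14] = 4, u[15] = 3, u[16] = 0, u[17] = 29, u[18] = 2, u[19] = 35.
The sequence repeats with period 18.
So u[3998] = u[1 + ((3998-1) mod 18)] = u[2] = 20.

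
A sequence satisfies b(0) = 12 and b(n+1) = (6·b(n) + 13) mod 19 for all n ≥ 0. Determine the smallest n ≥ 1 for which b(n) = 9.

Listing terms: b(0) = 12,  b(1) = 9,  b(2) = 10,  b(3) = 16,  b(4) = 14,  b(5) = 2,  b(6) = 6,  b(7) = 11,  b(8) = 3,  b(9) = 12.
Since b(9) = b(0) = 12, the sequence is periodic with period 9.
The value 9 first appears (with n ≥ 1) at b(1).

1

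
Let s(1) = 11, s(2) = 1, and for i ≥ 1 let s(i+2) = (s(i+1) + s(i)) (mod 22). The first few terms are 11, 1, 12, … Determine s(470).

1

We have s(1) = 11; s(2) = 1; s(3) = 12; s(4) = 13; s(5) = 3; s(6) = 16; s(7) = 19; s(8) = 13; s(9) = 10; s(10) = 1; s(11) = 11; s(12) = 12; s(13) = 1; s(14) = 13; s(15) = 14; s(16) = 5; s(17) = 19; s(18) = 2; s(19) = 21; s(20) = 1; s(21) = 0; s(22) = 1; s(23) = 1; s(24) = 2; s(25) = 3; s(26) = 5; s(27) = 8; s(28) = 13; s(29) = 21; s(30) = 12; s(31) = 11; s(32) = 1.
The sequence repeats with period 30.
(470 - 1) mod 30 = 19, so s(470) = s(20) = 1.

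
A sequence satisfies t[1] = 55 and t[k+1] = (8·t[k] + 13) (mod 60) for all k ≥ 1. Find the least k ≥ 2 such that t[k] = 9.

4

We have t[1] = 55,  t[2] = 33,  t[3] = 37,  t[4] = 9,  t[5] = 25,  t[6] = 33.
Since t[6] = t[2] = 33, the sequence is eventually periodic: after a pre-period of length 1 it cycles with period 4.
The value 9 first appears (with k ≥ 2) at t[4].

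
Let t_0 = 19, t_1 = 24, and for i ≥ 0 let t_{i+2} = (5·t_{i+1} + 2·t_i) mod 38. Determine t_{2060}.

0

t_0 = 19, t_1 = 24, t_2 = 6, t_3 = 2, t_4 = 22, t_5 = 0, t_6 = 6, t_7 = 30, t_8 = 10, t_9 = 34, t_{10} = 0, t_{11} = 30, t_{12} = 36, t_{13} = 12, t_{14} = 18, t_{15} = 0, t_{16} = 36, t_{17} = 28, t_{18} = 22, t_{19} = 14, t_{20} = 0, t_{21} = 28, t_{22} = 26, t_{23} = 34, t_{24} = 32, t_{25} = 0, t_{26} = 26, t_{27} = 16, t_{28} = 18, t_{29} = 8, t_{30} = 0, t_{31} = 16, t_{32} = 4, t_{33} = 14, t_{34} = 2, t_{35} = 0, t_{36} = 4, t_{37} = 20, t_{38} = 32, t_{39} = 10, t_{40} = 0, t_{41} = 20, t_{42} = 24, t_{43} = 8, t_{44} = 12, t_{45} = 0, t_{46} = 24, t_{47} = 6.
Since (t_{46}, t_{47}) = (t_1, t_2) = (24, 6) (two consecutive terms determine the rest), the sequence is eventually periodic: after a pre-period of length 1 it cycles with period 45.
For i ≥ 1, t_i depends only on (i - 1) mod 45. (2060 - 1) mod 45 = 34, so t_{2060} = t_{35} = 0.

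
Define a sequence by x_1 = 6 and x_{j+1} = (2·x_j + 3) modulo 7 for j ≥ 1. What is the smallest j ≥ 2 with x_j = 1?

2

Computing terms: x_1 = 6; x_2 = 1; x_3 = 5; x_4 = 6.
Since x_4 = x_1 = 6, the sequence is periodic with period 3.
The value 1 first appears (with j ≥ 2) at x_2.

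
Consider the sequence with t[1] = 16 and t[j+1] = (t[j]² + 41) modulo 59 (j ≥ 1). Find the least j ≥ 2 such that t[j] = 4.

Listing terms: t[1] = 16,  t[2] = 2,  t[3] = 45,  t[4] = 1,  t[5] = 42,  t[6] = 35,  t[7] = 27,  t[8] = 3,  t[9] = 50,  t[10] = 4,  t[11] = 57,  t[12] = 45.
Since t[12] = t[3] = 45, the sequence is eventually periodic: after a pre-period of length 2 it cycles with period 9.
The value 4 first appears (with j ≥ 2) at t[10].

10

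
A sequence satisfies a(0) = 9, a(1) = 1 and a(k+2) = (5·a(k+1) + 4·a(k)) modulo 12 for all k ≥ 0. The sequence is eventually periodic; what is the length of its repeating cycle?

8

Listing terms: a(0) = 9, a(1) = 1, a(2) = 5, a(3) = 5, a(4) = 9, a(5) = 5, a(6) = 1, a(7) = 1, a(8) = 9, a(9) = 1.
The sequence repeats with period 8.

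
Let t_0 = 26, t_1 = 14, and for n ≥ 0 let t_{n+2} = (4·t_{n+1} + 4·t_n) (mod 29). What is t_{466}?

We have t_0 = 26, t_1 = 14, t_2 = 15, t_3 = 0, t_4 = 2, t_5 = 8, t_6 = 11, t_7 = 18, t_8 = 0, t_9 = 14, t_{10} = 27, t_{11} = 19, t_{12} = 10, t_{13} = 0, t_{14} = 11, t_{15} = 15, t_{16} = 17, t_{17} = 12, t_{18} = 0, t_{19} = 19, t_{20} = 18, t_{21} = 3, t_{22} = 26, t_{23} = 0, t_{24} = 17, t_{25} = 10, t_{26} = 21, t_{27} = 8, t_{28} = 0, t_{29} = 3, t_{30} = 12, t_{31} = 2, t_{32} = 27, t_{33} = 0, t_{34} = 21, t_{35} = 26, t_{36} = 14.
The sequence repeats with period 35.
(466 - 0) mod 35 = 11, so t_{466} = t_{11} = 19.

19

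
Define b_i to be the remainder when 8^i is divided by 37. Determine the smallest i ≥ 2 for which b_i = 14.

11

We have b_1 = 8, b_2 = 27, b_3 = 31, b_4 = 26, b_5 = 23, b_6 = 36, b_7 = 29, b_8 = 10, b_9 = 6, b_{10} = 11, b_{11} = 14, b_{12} = 1, b_{13} = 8.
Since b_{13} = b_1 = 8, the sequence is periodic with period 12.
The value 14 first appears (with i ≥ 2) at b_{11}.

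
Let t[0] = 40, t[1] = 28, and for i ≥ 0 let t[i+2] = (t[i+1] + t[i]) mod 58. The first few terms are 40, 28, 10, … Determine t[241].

Computing terms: t[0] = 40,  t[1] = 28,  t[2] = 10,  t[3] = 38,  t[4] = 48,  t[5] = 28,  t[6] = 18,  t[7] = 46,  t[8] = 6,  t[9] = 52,  t[10] = 0,  t[11] = 52,  t[12] = 52,  t[13] = 46,  t[14] = 40,  t[15] = 28.
Since (t[14], t[15]) = (t[0], t[1]) = (40, 28) (two consecutive terms determine the rest), the sequence is periodic with period 14.
(241 - 0) mod 14 = 3, so t[241] = t[3] = 38.

38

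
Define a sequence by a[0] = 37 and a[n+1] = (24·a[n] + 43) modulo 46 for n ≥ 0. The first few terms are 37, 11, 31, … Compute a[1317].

19

Listing terms: a[0] = 37,  a[1] = 11,  a[2] = 31,  a[3] = 5,  a[4] = 25,  a[5] = 45,  a[6] = 19,  a[7] = 39,  a[8] = 13,  a[9] = 33,  a[10] = 7,  a[11] = 27,  a[12] = 1,  a[13] = 21,  a[14] = 41,  a[15] = 15,  a[16] = 35,  a[17] = 9,  a[18] = 29,  a[19] = 3,  a[20] = 23,  a[21] = 43,  a[22] = 17,  a[23] = 37.
The sequence repeats with period 23.
So a[1317] = a[0 + ((1317-0) mod 23)] = a[6] = 19.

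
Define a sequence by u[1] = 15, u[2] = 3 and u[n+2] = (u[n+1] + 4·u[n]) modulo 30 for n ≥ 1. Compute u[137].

27

u[1] = 15,  u[2] = 3,  u[3] = 3,  u[4] = 15,  u[5] = 27,  u[6] = 27,  u[7] = 15,  u[8] = 3.
The sequence repeats with period 6.
(137 - 1) mod 6 = 4, so u[137] = u[5] = 27.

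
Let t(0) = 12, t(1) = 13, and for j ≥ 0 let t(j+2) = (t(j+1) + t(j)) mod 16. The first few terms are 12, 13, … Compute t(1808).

t(0) = 12; t(1) = 13; t(2) = 9; t(3) = 6; t(4) = 15; t(5) = 5; t(6) = 4; t(7) = 9; t(8) = 13; t(9) = 6; t(10) = 3; t(11) = 9; t(12) = 12; t(13) = 5; t(14) = 1; t(15) = 6; t(16) = 7; t(17) = 13; t(18) = 4; t(19) = 1; t(20) = 5; t(21) = 6; t(22) = 11; t(23) = 1; t(24) = 12; t(25) = 13.
Since (t(24), t(25)) = (t(0), t(1)) = (12, 13) (two consecutive terms determine the rest), the sequence is periodic with period 24.
(1808 - 0) mod 24 = 8, so t(1808) = t(8) = 13.

13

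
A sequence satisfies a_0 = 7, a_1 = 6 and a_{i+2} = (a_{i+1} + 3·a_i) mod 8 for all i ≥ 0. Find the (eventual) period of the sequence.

6

We have a_0 = 7; a_1 = 6; a_2 = 3; a_3 = 5; a_4 = 6; a_5 = 5; a_6 = 7; a_7 = 6.
Since (a_6, a_7) = (a_0, a_1) = (7, 6) (two consecutive terms determine the rest), the sequence is periodic with period 6.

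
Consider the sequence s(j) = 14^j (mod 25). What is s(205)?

24

Computing terms: s(1) = 14; s(2) = 21; s(3) = 19; s(4) = 16; s(5) = 24; s(6) = 11; s(7) = 4; s(8) = 6; s(9) = 9; s(10) = 1; s(11) = 14.
Since s(11) = s(1) = 14, the sequence is periodic with period 10.
(205 - 1) mod 10 = 4, so s(205) = s(5) = 24.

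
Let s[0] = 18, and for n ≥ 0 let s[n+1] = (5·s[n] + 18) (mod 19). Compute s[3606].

s[0] = 18,  s[1] = 13,  s[2] = 7,  s[3] = 15,  s[4] = 17,  s[5] = 8,  s[6] = 1,  s[7] = 4,  s[8] = 0,  s[9] = 18.
The sequence repeats with period 9.
(3606 - 0) mod 9 = 6, so s[3606] = s[6] = 1.

1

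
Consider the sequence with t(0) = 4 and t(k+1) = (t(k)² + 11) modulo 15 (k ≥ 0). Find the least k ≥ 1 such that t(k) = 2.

4

Listing terms: t(0) = 4, t(1) = 12, t(2) = 5, t(3) = 6, t(4) = 2, t(5) = 0, t(6) = 11, t(7) = 12.
Since t(7) = t(1) = 12, the sequence is eventually periodic: after a pre-period of length 1 it cycles with period 6.
The value 2 first appears (with k ≥ 1) at t(4).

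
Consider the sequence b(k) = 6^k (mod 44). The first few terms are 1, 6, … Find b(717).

8

We have b(0) = 1; b(1) = 6; b(2) = 36; b(3) = 40; b(4) = 20; b(5) = 32; b(6) = 16; b(7) = 8; b(8) = 4; b(9) = 24; b(10) = 12; b(11) = 28; b(12) = 36.
Since b(12) = b(2) = 36, the sequence is eventually periodic: after a pre-period of length 2 it cycles with period 10.
For k ≥ 2, b(k) depends only on (k - 2) mod 10. (717 - 2) mod 10 = 5, so b(717) = b(7) = 8.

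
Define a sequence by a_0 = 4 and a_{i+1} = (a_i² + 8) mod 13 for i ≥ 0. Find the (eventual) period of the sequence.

3

We have a_0 = 4, a_1 = 11, a_2 = 12, a_3 = 9, a_4 = 11.
Since a_4 = a_1 = 11, the sequence is eventually periodic: after a pre-period of length 1 it cycles with period 3.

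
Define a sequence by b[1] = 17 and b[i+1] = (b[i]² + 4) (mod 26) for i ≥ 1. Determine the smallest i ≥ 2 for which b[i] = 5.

4

Listing terms: b[1] = 17, b[2] = 7, b[3] = 1, b[4] = 5, b[5] = 3, b[6] = 13, b[7] = 17.
Since b[7] = b[1] = 17, the sequence is periodic with period 6.
The value 5 first appears (with i ≥ 2) at b[4].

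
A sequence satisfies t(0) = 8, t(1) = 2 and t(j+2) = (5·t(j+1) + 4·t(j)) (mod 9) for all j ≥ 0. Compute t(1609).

2

Computing terms: t(0) = 8, t(1) = 2, t(2) = 6, t(3) = 2, t(4) = 7, t(5) = 7, t(6) = 0, t(7) = 1, t(8) = 5, t(9) = 2, t(10) = 3, t(11) = 5, t(12) = 1, t(13) = 7, t(14) = 3, t(15) = 7, t(16) = 2, t(17) = 2, t(18) = 0, t(19) = 8, t(20) = 4, t(21) = 7, t(22) = 6, t(23) = 4, t(24) = 8, t(25) = 2.
Since (t(24), t(25)) = (t(0), t(1)) = (8, 2) (two consecutive terms determine the rest), the sequence is periodic with period 24.
So t(1609) = t(0 + ((1609-0) mod 24)) = t(1) = 2.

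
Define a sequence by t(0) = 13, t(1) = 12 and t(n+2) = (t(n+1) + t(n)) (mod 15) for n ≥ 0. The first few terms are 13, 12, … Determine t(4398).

14

We have t(0) = 13, t(1) = 12, t(2) = 10, t(3) = 7, t(4) = 2, t(5) = 9, t(6) = 11, t(7) = 5, t(8) = 1, t(9) = 6, t(10) = 7, t(11) = 13, t(12) = 5, t(13) = 3, t(14) = 8, t(15) = 11, t(16) = 4, t(17) = 0, t(18) = 4, t(19) = 4, t(20) = 8, t(21) = 12, t(22) = 5, t(23) = 2, t(24) = 7, t(25) = 9, t(26) = 1, t(27) = 10, t(28) = 11, t(29) = 6, t(30) = 2, t(31) = 8, t(32) = 10, t(33) = 3, t(34) = 13, t(35) = 1, t(36) = 14, t(37) = 0, t(38) = 14, t(39) = 14, t(40) = 13, t(41) = 12.
Since (t(40), t(41)) = (t(0), t(1)) = (13, 12) (two consecutive terms determine the rest), the sequence is periodic with period 40.
(4398 - 0) mod 40 = 38, so t(4398) = t(38) = 14.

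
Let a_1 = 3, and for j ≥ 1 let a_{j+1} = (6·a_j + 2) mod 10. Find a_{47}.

Computing terms: a_1 = 3,  a_2 = 0,  a_3 = 2,  a_4 = 4,  a_5 = 6,  a_6 = 8,  a_7 = 0.
Since a_7 = a_2 = 0, the sequence is eventually periodic: after a pre-period of length 1 it cycles with period 5.
For j ≥ 2, a_j depends only on (j - 2) mod 5. (47 - 2) mod 5 = 0, so a_{47} = a_2 = 0.

0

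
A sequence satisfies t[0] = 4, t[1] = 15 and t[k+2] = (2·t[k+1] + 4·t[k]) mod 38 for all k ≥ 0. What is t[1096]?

12

We have t[0] = 4,  t[1] = 15,  t[2] = 8,  t[3] = 0,  t[4] = 32,  t[5] = 26,  t[6] = 28,  t[7] = 8,  t[8] = 14,  t[9] = 22,  t[10] = 24,  t[11] = 22,  t[12] = 26,  t[13] = 26,  t[14] = 4,  t[15] = 36,  t[16] = 12,  t[17] = 16,  t[18] = 4,  t[19] = 34,  t[20] = 8,  t[21] = 0.
Since (t[20], t[21]) = (t[2], t[3]) = (8, 0) (two consecutive terms determine the rest), the sequence is eventually periodic: after a pre-period of length 2 it cycles with period 18.
For k ≥ 2, t[k] depends only on (k - 2) mod 18. (1096 - 2) mod 18 = 14, so t[1096] = t[16] = 12.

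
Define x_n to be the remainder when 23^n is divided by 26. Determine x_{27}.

Computing terms: x_1 = 23,  x_2 = 9,  x_3 = 25,  x_4 = 3,  x_5 = 17,  x_6 = 1,  x_7 = 23.
Since x_7 = x_1 = 23, the sequence is periodic with period 6.
So x_{27} = x_{1 + ((27-1) mod 6)} = x_3 = 25.

25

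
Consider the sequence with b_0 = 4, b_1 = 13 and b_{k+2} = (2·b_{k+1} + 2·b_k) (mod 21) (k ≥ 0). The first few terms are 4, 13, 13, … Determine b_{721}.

13

b_0 = 4; b_1 = 13; b_2 = 13; b_3 = 10; b_4 = 4; b_5 = 7; b_6 = 1; b_7 = 16; b_8 = 13; b_9 = 16; b_{10} = 16; b_{11} = 1; b_{12} = 13; b_{13} = 7; b_{14} = 19; b_{15} = 10; b_{16} = 16; b_{17} = 10; b_{18} = 10; b_{19} = 19; b_{20} = 16; b_{21} = 7; b_{22} = 4; b_{23} = 1; b_{24} = 10; b_{25} = 1; b_{26} = 1; b_{27} = 4; b_{28} = 10; b_{29} = 7; b_{30} = 13; b_{31} = 19; b_{32} = 1; b_{33} = 19; b_{34} = 19; b_{35} = 13; b_{36} = 1; b_{37} = 7; b_{38} = 16; b_{39} = 4; b_{40} = 19; b_{41} = 4; b_{42} = 4; b_{43} = 16; b_{44} = 19; b_{45} = 7; b_{46} = 10; b_{47} = 13; b_{48} = 4; b_{49} = 13.
The sequence repeats with period 48.
(721 - 0) mod 48 = 1, so b_{721} = b_1 = 13.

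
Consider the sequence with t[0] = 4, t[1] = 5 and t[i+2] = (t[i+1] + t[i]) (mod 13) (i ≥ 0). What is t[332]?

5

Listing terms: t[0] = 4,  t[1] = 5,  t[2] = 9,  t[3] = 1,  t[4] = 10,  t[5] = 11,  t[6] = 8,  t[7] = 6,  t[8] = 1,  t[9] = 7,  t[10] = 8,  t[11] = 2,  t[12] = 10,  t[13] = 12,  t[14] = 9,  t[15] = 8,  t[16] = 4,  t[17] = 12,  t[18] = 3,  t[19] = 2,  t[20] = 5,  t[21] = 7,  t[22] = 12,  t[23] = 6,  t[24] = 5,  t[25] = 11,  t[26] = 3,  t[27] = 1,  t[28] = 4,  t[29] = 5.
The sequence repeats with period 28.
So t[332] = t[0 + ((332-0) mod 28)] = t[24] = 5.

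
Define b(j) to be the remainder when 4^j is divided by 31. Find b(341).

Computing terms: b(1) = 4; b(2) = 16; b(3) = 2; b(4) = 8; b(5) = 1; b(6) = 4.
Since b(6) = b(1) = 4, the sequence is periodic with period 5.
So b(341) = b(1 + ((341-1) mod 5)) = b(1) = 4.

4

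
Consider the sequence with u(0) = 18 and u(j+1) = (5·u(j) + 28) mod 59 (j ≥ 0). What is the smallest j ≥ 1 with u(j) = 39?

20

u(0) = 18, u(1) = 0, u(2) = 28, u(3) = 50, u(4) = 42, u(5) = 2, u(6) = 38, u(7) = 41, u(8) = 56, u(9) = 13, u(10) = 34, u(11) = 21, u(12) = 15, u(13) = 44, u(14) = 12, u(15) = 29, u(16) = 55, u(17) = 8, u(18) = 9, u(19) = 14, u(20) = 39, u(21) = 46, u(22) = 22, u(23) = 20, u(24) = 10, u(25) = 19, u(26) = 5, u(27) = 53, u(28) = 57, u(29) = 18.
Since u(29) = u(0) = 18, the sequence is periodic with period 29.
The value 39 first appears (with j ≥ 1) at u(20).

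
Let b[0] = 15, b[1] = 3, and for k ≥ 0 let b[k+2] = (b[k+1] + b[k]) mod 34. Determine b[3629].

30

Computing terms: b[0] = 15; b[1] = 3; b[2] = 18; b[3] = 21; b[4] = 5; b[5] = 26; b[6] = 31; b[7] = 23; b[8] = 20; b[9] = 9; b[10] = 29; b[11] = 4; b[12] = 33; b[13] = 3; b[14] = 2; b[15] = 5; b[16] = 7; b[17] = 12; b[18] = 19; b[19] = 31; b[20] = 16; b[21] = 13; b[22] = 29; b[23] = 8; b[24] = 3; b[25] = 11; b[26] = 14; b[27] = 25; b[28] = 5; b[29] = 30; b[30] = 1; b[31] = 31; b[32] = 32; b[33] = 29; b[34] = 27; b[35] = 22; b[36] = 15; b[37] = 3.
The sequence repeats with period 36.
(3629 - 0) mod 36 = 29, so b[3629] = b[29] = 30.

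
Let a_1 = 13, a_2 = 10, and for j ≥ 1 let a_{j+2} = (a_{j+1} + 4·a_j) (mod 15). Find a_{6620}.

We have a_1 = 13,  a_2 = 10,  a_3 = 2,  a_4 = 12,  a_5 = 5,  a_6 = 8,  a_7 = 13,  a_8 = 0,  a_9 = 7,  a_{10} = 7,  a_{11} = 5,  a_{12} = 3,  a_{13} = 8,  a_{14} = 5,  a_{15} = 7,  a_{16} = 12,  a_{17} = 10,  a_{18} = 13,  a_{19} = 8,  a_{20} = 0,  a_{21} = 2,  a_{22} = 2,  a_{23} = 10,  a_{24} = 3,  a_{25} = 13,  a_{26} = 10.
Since (a_{25}, a_{26}) = (a_1, a_2) = (13, 10) (two consecutive terms determine the rest), the sequence is periodic with period 24.
So a_{6620} = a_{1 + ((6620-1) mod 24)} = a_{20} = 0.

0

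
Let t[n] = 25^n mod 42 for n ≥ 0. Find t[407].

37

Listing terms: t[0] = 1, t[1] = 25, t[2] = 37, t[3] = 1.
Since t[3] = t[0] = 1, the sequence is periodic with period 3.
(407 - 0) mod 3 = 2, so t[407] = t[2] = 37.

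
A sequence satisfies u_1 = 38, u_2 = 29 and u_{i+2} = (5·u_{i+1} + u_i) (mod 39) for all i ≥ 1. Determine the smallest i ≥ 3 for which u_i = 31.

Computing terms: u_1 = 38,  u_2 = 29,  u_3 = 27,  u_4 = 8,  u_5 = 28,  u_6 = 31,  u_7 = 27,  u_8 = 10,  u_9 = 38,  u_{10} = 5,  u_{11} = 24,  u_{12} = 8,  u_{13} = 25,  u_{14} = 16,  u_{15} = 27,  u_{16} = 34,  u_{17} = 2,  u_{18} = 5,  u_{19} = 27,  u_{20} = 23,  u_{21} = 25,  u_{22} = 31,  u_{23} = 24,  u_{24} = 34,  u_{25} = 38,  u_{26} = 29.
Since (u_{25}, u_{26}) = (u_1, u_2) = (38, 29) (two consecutive terms determine the rest), the sequence is periodic with period 24.
The value 31 first appears (with i ≥ 3) at u_6.

6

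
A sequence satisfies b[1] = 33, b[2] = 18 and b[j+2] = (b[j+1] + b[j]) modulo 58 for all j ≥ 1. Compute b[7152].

Listing terms: b[1] = 33; b[2] = 18; b[3] = 51; b[4] = 11; b[5] = 4; b[6] = 15; b[7] = 19; b[8] = 34; b[9] = 53; b[10] = 29; b[11] = 24; b[12] = 53; b[13] = 19; b[14] = 14; b[15] = 33; b[16] = 47; b[17] = 22; b[18] = 11; b[19] = 33; b[20] = 44; b[21] = 19; b[22] = 5; b[23] = 24; b[24] = 29; b[25] = 53; b[26] = 24; b[27] = 19; b[28] = 43; b[29] = 4; b[30] = 47; b[31] = 51; b[32] = 40; b[33] = 33; b[34] = 15; b[35] = 48; b[36] = 5; b[37] = 53; b[38] = 0; b[39] = 53; b[40] = 53; b[41] = 48; b[42] = 43; b[43] = 33; b[44] = 18.
Since (b[43], b[44]) = (b[1], b[2]) = (33, 18) (two consecutive terms determine the rest), the sequence is periodic with period 42.
(7152 - 1) mod 42 = 11, so b[7152] = b[12] = 53.

53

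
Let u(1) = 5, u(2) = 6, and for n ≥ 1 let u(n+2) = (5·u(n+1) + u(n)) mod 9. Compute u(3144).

8

Computing terms: u(1) = 5, u(2) = 6, u(3) = 8, u(4) = 1, u(5) = 4, u(6) = 3, u(7) = 1, u(8) = 8, u(9) = 5, u(10) = 6.
The sequence repeats with period 8.
(3144 - 1) mod 8 = 7, so u(3144) = u(8) = 8.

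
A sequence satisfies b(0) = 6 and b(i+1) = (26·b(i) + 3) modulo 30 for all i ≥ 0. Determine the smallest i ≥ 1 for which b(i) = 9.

1

We have b(0) = 6, b(1) = 9, b(2) = 27, b(3) = 15, b(4) = 3, b(5) = 21, b(6) = 9.
Since b(6) = b(1) = 9, the sequence is eventually periodic: after a pre-period of length 1 it cycles with period 5.
The value 9 first appears (with i ≥ 1) at b(1).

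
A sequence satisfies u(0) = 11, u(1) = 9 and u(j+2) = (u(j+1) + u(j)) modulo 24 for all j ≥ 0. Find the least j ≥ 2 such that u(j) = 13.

Computing terms: u(0) = 11, u(1) = 9, u(2) = 20, u(3) = 5, u(4) = 1, u(5) = 6, u(6) = 7, u(7) = 13, u(8) = 20, u(9) = 9, u(10) = 5, u(11) = 14, u(12) = 19, u(13) = 9, u(14) = 4, u(15) = 13, u(16) = 17, u(17) = 6, u(18) = 23, u(19) = 5, u(20) = 4, u(21) = 9, u(22) = 13, u(23) = 22, u(24) = 11, u(25) = 9.
Since (u(24), u(25)) = (u(0), u(1)) = (11, 9) (two consecutive terms determine the rest), the sequence is periodic with period 24.
The value 13 first appears (with j ≥ 2) at u(7).

7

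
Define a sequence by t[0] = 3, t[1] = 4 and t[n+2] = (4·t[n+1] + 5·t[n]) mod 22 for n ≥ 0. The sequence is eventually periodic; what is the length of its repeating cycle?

10

We have t[0] = 3, t[1] = 4, t[2] = 9, t[3] = 12, t[4] = 5, t[5] = 14, t[6] = 15, t[7] = 20, t[8] = 1, t[9] = 16, t[10] = 3, t[11] = 4.
The sequence repeats with period 10.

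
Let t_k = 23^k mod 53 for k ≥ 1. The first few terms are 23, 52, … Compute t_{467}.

30

t_1 = 23,  t_2 = 52,  t_3 = 30,  t_4 = 1,  t_5 = 23.
The sequence repeats with period 4.
(467 - 1) mod 4 = 2, so t_{467} = t_3 = 30.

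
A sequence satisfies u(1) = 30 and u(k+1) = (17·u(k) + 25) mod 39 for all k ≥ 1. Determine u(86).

28

Computing terms: u(1) = 30, u(2) = 28, u(3) = 33, u(4) = 1, u(5) = 3, u(6) = 37, u(7) = 30.
Since u(7) = u(1) = 30, the sequence is periodic with period 6.
(86 - 1) mod 6 = 1, so u(86) = u(2) = 28.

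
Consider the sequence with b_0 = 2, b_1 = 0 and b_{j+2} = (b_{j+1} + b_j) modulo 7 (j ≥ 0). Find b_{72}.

Listing terms: b_0 = 2,  b_1 = 0,  b_2 = 2,  b_3 = 2,  b_4 = 4,  b_5 = 6,  b_6 = 3,  b_7 = 2,  b_8 = 5,  b_9 = 0,  b_{10} = 5,  b_{11} = 5,  b_{12} = 3,  b_{13} = 1,  b_{14} = 4,  b_{15} = 5,  b_{16} = 2,  b_{17} = 0.
The sequence repeats with period 16.
(72 - 0) mod 16 = 8, so b_{72} = b_8 = 5.

5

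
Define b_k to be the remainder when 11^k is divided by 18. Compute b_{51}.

17

We have b_1 = 11, b_2 = 13, b_3 = 17, b_4 = 7, b_5 = 5, b_6 = 1, b_7 = 11.
Since b_7 = b_1 = 11, the sequence is periodic with period 6.
(51 - 1) mod 6 = 2, so b_{51} = b_3 = 17.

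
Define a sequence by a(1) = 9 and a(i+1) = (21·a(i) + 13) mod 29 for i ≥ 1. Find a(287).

3

We have a(1) = 9,  a(2) = 28,  a(3) = 21,  a(4) = 19,  a(5) = 6,  a(6) = 23,  a(7) = 3,  a(8) = 18,  a(9) = 14,  a(10) = 17,  a(11) = 22,  a(12) = 11,  a(13) = 12,  a(14) = 4,  a(15) = 10,  a(16) = 20,  a(17) = 27,  a(18) = 0,  a(19) = 13,  a(20) = 25,  a(21) = 16,  a(22) = 1,  a(23) = 5,  a(24) = 2,  a(25) = 26,  a(26) = 8,  a(27) = 7,  a(28) = 15,  a(29) = 9.
Since a(29) = a(1) = 9, the sequence is periodic with period 28.
So a(287) = a(1 + ((287-1) mod 28)) = a(7) = 3.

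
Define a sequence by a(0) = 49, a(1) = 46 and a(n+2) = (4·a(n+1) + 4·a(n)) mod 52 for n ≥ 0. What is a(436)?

a(0) = 49, a(1) = 46, a(2) = 16, a(3) = 40, a(4) = 16, a(5) = 16, a(6) = 24, a(7) = 4, a(8) = 8, a(9) = 48, a(10) = 16, a(11) = 48, a(12) = 48, a(13) = 20, a(14) = 12, a(15) = 24, a(16) = 40, a(17) = 48, a(18) = 40, a(19) = 40, a(20) = 8, a(21) = 36, a(22) = 20, a(23) = 16, a(24) = 40.
Since (a(23), a(24)) = (a(2), a(3)) = (16, 40) (two consecutive terms determine the rest), the sequence is eventually periodic: after a pre-period of length 2 it cycles with period 21.
For n ≥ 2, a(n) depends only on (n - 2) mod 21. (436 - 2) mod 21 = 14, so a(436) = a(16) = 40.

40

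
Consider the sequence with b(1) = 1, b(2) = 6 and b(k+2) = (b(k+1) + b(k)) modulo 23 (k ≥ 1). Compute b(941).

Listing terms: b(1) = 1,  b(2) = 6,  b(3) = 7,  b(4) = 13,  b(5) = 20,  b(6) = 10,  b(7) = 7,  b(8) = 17,  b(9) = 1,  b(10) = 18,  b(11) = 19,  b(12) = 14,  b(13) = 10,  b(14) = 1,  b(15) = 11,  b(16) = 12,  b(17) = 0,  b(18) = 12,  b(19) = 12,  b(20) = 1,  b(21) = 13,  b(22) = 14,  b(23) = 4,  b(24) = 18,  b(25) = 22,  b(26) = 17,  b(27) = 16,  b(28) = 10,  b(29) = 3,  b(30) = 13,  b(31) = 16,  b(32) = 6,  b(33) = 22,  b(34) = 5,  b(35) = 4,  b(36) = 9,  b(37) = 13,  b(38) = 22,  b(39) = 12,  b(40) = 11,  b(41) = 0,  b(42) = 11,  b(43) = 11,  b(44) = 22,  b(45) = 10,  b(46) = 9,  b(47) = 19,  b(48) = 5,  b(49) = 1,  b(50) = 6.
Since (b(49), b(50)) = (b(1), b(2)) = (1, 6) (two consecutive terms determine the rest), the sequence is periodic with period 48.
So b(941) = b(1 + ((941-1) mod 48)) = b(29) = 3.

3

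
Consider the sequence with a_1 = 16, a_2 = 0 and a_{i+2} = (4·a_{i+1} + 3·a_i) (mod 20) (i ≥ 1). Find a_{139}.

8

Computing terms: a_1 = 16; a_2 = 0; a_3 = 8; a_4 = 12; a_5 = 12; a_6 = 4; a_7 = 12; a_8 = 0; a_9 = 16; a_{10} = 4; a_{11} = 4; a_{12} = 8; a_{13} = 4; a_{14} = 0; a_{15} = 12; a_{16} = 8; a_{17} = 8; a_{18} = 16; a_{19} = 8; a_{20} = 0; a_{21} = 4; a_{22} = 16; a_{23} = 16; a_{24} = 12; a_{25} = 16; a_{26} = 0.
Since (a_{25}, a_{26}) = (a_1, a_2) = (16, 0) (two consecutive terms determine the rest), the sequence is periodic with period 24.
So a_{139} = a_{1 + ((139-1) mod 24)} = a_{19} = 8.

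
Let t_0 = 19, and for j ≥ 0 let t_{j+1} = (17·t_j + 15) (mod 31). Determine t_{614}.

20

t_0 = 19,  t_1 = 28,  t_2 = 26,  t_3 = 23,  t_4 = 3,  t_5 = 4,  t_6 = 21,  t_7 = 0,  t_8 = 15,  t_9 = 22,  t_{10} = 17,  t_{11} = 25,  t_{12} = 6,  t_{13} = 24,  t_{14} = 20,  t_{15} = 14,  t_{16} = 5,  t_{17} = 7,  t_{18} = 10,  t_{19} = 30,  t_{20} = 29,  t_{21} = 12,  t_{22} = 2,  t_{23} = 18,  t_{24} = 11,  t_{25} = 16,  t_{26} = 8,  t_{27} = 27,  t_{28} = 9,  t_{29} = 13,  t_{30} = 19.
Since t_{30} = t_0 = 19, the sequence is periodic with period 30.
(614 - 0) mod 30 = 14, so t_{614} = t_{14} = 20.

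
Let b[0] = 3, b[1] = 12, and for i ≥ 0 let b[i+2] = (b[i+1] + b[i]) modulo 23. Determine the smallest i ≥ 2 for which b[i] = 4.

Listing terms: b[0] = 3; b[1] = 12; b[2] = 15; b[3] = 4; b[4] = 19; b[5] = 0; b[6] = 19; b[7] = 19; b[8] = 15; b[9] = 11; b[10] = 3; b[11] = 14; b[12] = 17; b[13] = 8; b[14] = 2; b[15] = 10; b[16] = 12; b[17] = 22; b[18] = 11; b[19] = 10; b[20] = 21; b[21] = 8; b[22] = 6; b[23] = 14; b[24] = 20; b[25] = 11; b[26] = 8; b[27] = 19; b[28] = 4; b[29] = 0; b[30] = 4; b[31] = 4; b[32] = 8; b[33] = 12; b[34] = 20; b[35] = 9; b[36] = 6; b[37] = 15; b[38] = 21; b[39] = 13; b[40] = 11; b[41] = 1; b[42] = 12; b[43] = 13; b[44] = 2; b[45] = 15; b[46] = 17; b[47] = 9; b[48] = 3; b[49] = 12.
Since (b[48], b[49]) = (b[0], b[1]) = (3, 12) (two consecutive terms determine the rest), the sequence is periodic with period 48.
The value 4 first appears (with i ≥ 2) at b[3].

3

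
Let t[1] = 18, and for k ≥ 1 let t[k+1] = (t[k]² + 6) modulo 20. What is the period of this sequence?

We have t[1] = 18,  t[2] = 10,  t[3] = 6,  t[4] = 2,  t[5] = 10.
Since t[5] = t[2] = 10, the sequence is eventually periodic: after a pre-period of length 1 it cycles with period 3.

3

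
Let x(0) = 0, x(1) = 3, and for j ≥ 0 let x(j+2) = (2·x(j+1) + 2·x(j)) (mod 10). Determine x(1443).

Listing terms: x(0) = 0,  x(1) = 3,  x(2) = 6,  x(3) = 8,  x(4) = 8,  x(5) = 2,  x(6) = 0,  x(7) = 4,  x(8) = 8,  x(9) = 4,  x(10) = 4,  x(11) = 6,  x(12) = 0,  x(13) = 2,  x(14) = 4,  x(15) = 2,  x(16) = 2,  x(17) = 8,  x(18) = 0,  x(19) = 6,  x(20) = 2,  x(21) = 6,  x(22) = 6,  x(23) = 4,  x(24) = 0,  x(25) = 8,  x(26) = 6,  x(27) = 8.
Since (x(26), x(27)) = (x(2), x(3)) = (6, 8) (two consecutive terms determine the rest), the sequence is eventually periodic: after a pre-period of length 2 it cycles with period 24.
For j ≥ 2, x(j) depends only on (j - 2) mod 24. (1443 - 2) mod 24 = 1, so x(1443) = x(3) = 8.

8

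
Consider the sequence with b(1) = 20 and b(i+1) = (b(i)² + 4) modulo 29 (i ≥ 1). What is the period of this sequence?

11

Listing terms: b(1) = 20; b(2) = 27; b(3) = 8; b(4) = 10; b(5) = 17; b(6) = 3; b(7) = 13; b(8) = 28; b(9) = 5; b(10) = 0; b(11) = 4; b(12) = 20.
Since b(12) = b(1) = 20, the sequence is periodic with period 11.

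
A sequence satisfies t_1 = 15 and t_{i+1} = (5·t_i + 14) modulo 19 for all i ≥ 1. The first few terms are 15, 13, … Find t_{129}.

3

Listing terms: t_1 = 15; t_2 = 13; t_3 = 3; t_4 = 10; t_5 = 7; t_6 = 11; t_7 = 12; t_8 = 17; t_9 = 4; t_{10} = 15.
The sequence repeats with period 9.
(129 - 1) mod 9 = 2, so t_{129} = t_3 = 3.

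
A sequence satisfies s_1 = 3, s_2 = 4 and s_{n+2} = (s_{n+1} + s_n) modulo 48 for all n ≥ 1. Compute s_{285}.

3

Computing terms: s_1 = 3; s_2 = 4; s_3 = 7; s_4 = 11; s_5 = 18; s_6 = 29; s_7 = 47; s_8 = 28; s_9 = 27; s_{10} = 7; s_{11} = 34; s_{12} = 41; s_{13} = 27; s_{14} = 20; s_{15} = 47; s_{16} = 19; s_{17} = 18; s_{18} = 37; s_{19} = 7; s_{20} = 44; s_{21} = 3; s_{22} = 47; s_{23} = 2; s_{24} = 1; s_{25} = 3; s_{26} = 4.
Since (s_{25}, s_{26}) = (s_1, s_2) = (3, 4) (two consecutive terms determine the rest), the sequence is periodic with period 24.
(285 - 1) mod 24 = 20, so s_{285} = s_{21} = 3.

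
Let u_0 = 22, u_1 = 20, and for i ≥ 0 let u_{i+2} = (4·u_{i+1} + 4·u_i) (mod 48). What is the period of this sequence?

8

u_0 = 22; u_1 = 20; u_2 = 24; u_3 = 32; u_4 = 32; u_5 = 16; u_6 = 0; u_7 = 16; u_8 = 16; u_9 = 32; u_{10} = 0; u_{11} = 32; u_{12} = 32.
Since (u_{11}, u_{12}) = (u_3, u_4) = (32, 32) (two consecutive terms determine the rest), the sequence is eventually periodic: after a pre-period of length 3 it cycles with period 8.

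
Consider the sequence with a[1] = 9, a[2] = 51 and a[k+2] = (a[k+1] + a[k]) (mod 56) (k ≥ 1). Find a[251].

31

Listing terms: a[1] = 9; a[2] = 51; a[3] = 4; a[4] = 55; a[5] = 3; a[6] = 2; a[7] = 5; a[8] = 7; a[9] = 12; a[10] = 19; a[11] = 31; a[12] = 50; a[13] = 25; a[14] = 19; a[15] = 44; a[16] = 7; a[17] = 51; a[18] = 2; a[19] = 53; a[20] = 55; a[21] = 52; a[22] = 51; a[23] = 47; a[24] = 42; a[25] = 33; a[26] = 19; a[27] = 52; a[28] = 15; a[29] = 11; a[30] = 26; a[31] = 37; a[32] = 7; a[33] = 44; a[34] = 51; a[35] = 39; a[36] = 34; a[37] = 17; a[38] = 51; a[39] = 12; a[40] = 7; a[41] = 19; a[42] = 26; a[43] = 45; a[44] = 15; a[45] = 4; a[46] = 19; a[47] = 23; a[48] = 42; a[49] = 9; a[50] = 51.
Since (a[49], a[50]) = (a[1], a[2]) = (9, 51) (two consecutive terms determine the rest), the sequence is periodic with period 48.
So a[251] = a[1 + ((251-1) mod 48)] = a[11] = 31.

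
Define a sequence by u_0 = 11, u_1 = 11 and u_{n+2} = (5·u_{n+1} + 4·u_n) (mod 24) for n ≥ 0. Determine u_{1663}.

19

Listing terms: u_0 = 11; u_1 = 11; u_2 = 3; u_3 = 11; u_4 = 19; u_5 = 19; u_6 = 3; u_7 = 19; u_8 = 11; u_9 = 11.
Since (u_8, u_9) = (u_0, u_1) = (11, 11) (two consecutive terms determine the rest), the sequence is periodic with period 8.
So u_{1663} = u_{0 + ((1663-0) mod 8)} = u_7 = 19.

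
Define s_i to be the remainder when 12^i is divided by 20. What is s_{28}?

We have s_0 = 1, s_1 = 12, s_2 = 4, s_3 = 8, s_4 = 16, s_5 = 12.
Since s_5 = s_1 = 12, the sequence is eventually periodic: after a pre-period of length 1 it cycles with period 4.
For i ≥ 1, s_i depends only on (i - 1) mod 4. (28 - 1) mod 4 = 3, so s_{28} = s_4 = 16.

16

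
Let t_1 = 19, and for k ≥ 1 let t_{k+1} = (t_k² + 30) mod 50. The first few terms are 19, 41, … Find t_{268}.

1

Listing terms: t_1 = 19; t_2 = 41; t_3 = 11; t_4 = 1; t_5 = 31; t_6 = 41.
Since t_6 = t_2 = 41, the sequence is eventually periodic: after a pre-period of length 1 it cycles with period 4.
For k ≥ 2, t_k depends only on (k - 2) mod 4. (268 - 2) mod 4 = 2, so t_{268} = t_4 = 1.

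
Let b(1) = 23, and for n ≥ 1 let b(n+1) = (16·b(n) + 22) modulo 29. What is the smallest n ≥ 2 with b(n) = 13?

2

We have b(1) = 23, b(2) = 13, b(3) = 27, b(4) = 19, b(5) = 7, b(6) = 18, b(7) = 20, b(8) = 23.
The sequence repeats with period 7.
The value 13 first appears (with n ≥ 2) at b(2).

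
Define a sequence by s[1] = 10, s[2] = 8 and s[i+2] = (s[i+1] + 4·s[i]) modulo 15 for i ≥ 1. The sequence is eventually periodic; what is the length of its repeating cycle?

Computing terms: s[1] = 10,  s[2] = 8,  s[3] = 3,  s[4] = 5,  s[5] = 2,  s[6] = 7,  s[7] = 0,  s[8] = 13,  s[9] = 13,  s[10] = 5,  s[11] = 12,  s[12] = 2,  s[13] = 5,  s[14] = 13,  s[15] = 3,  s[16] = 10,  s[17] = 7,  s[18] = 2,  s[19] = 0,  s[20] = 8,  s[21] = 8,  s[22] = 10,  s[23] = 12,  s[24] = 7,  s[25] = 10,  s[26] = 8.
The sequence repeats with period 24.

24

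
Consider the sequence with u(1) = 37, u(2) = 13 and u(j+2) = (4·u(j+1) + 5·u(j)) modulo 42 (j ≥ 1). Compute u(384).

We have u(1) = 37,  u(2) = 13,  u(3) = 27,  u(4) = 5,  u(5) = 29,  u(6) = 15,  u(7) = 37,  u(8) = 13.
The sequence repeats with period 6.
So u(384) = u(1 + ((384-1) mod 6)) = u(6) = 15.

15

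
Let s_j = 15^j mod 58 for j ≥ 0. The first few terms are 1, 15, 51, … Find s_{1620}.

45

Listing terms: s_0 = 1,  s_1 = 15,  s_2 = 51,  s_3 = 11,  s_4 = 49,  s_5 = 39,  s_6 = 5,  s_7 = 17,  s_8 = 23,  s_9 = 55,  s_{10} = 13,  s_{11} = 21,  s_{12} = 25,  s_{13} = 27,  s_{14} = 57,  s_{15} = 43,  s_{16} = 7,  s_{17} = 47,  s_{18} = 9,  s_{19} = 19,  s_{20} = 53,  s_{21} = 41,  s_{22} = 35,  s_{23} = 3,  s_{24} = 45,  s_{25} = 37,  s_{26} = 33,  s_{27} = 31,  s_{28} = 1.
The sequence repeats with period 28.
(1620 - 0) mod 28 = 24, so s_{1620} = s_{24} = 45.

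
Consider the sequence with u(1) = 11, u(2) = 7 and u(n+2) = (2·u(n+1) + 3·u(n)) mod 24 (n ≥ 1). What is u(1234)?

7

u(1) = 11, u(2) = 7, u(3) = 23, u(4) = 19, u(5) = 11, u(6) = 7.
The sequence repeats with period 4.
(1234 - 1) mod 4 = 1, so u(1234) = u(2) = 7.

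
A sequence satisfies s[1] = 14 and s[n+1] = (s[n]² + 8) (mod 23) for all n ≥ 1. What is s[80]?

12

Computing terms: s[1] = 14; s[2] = 20; s[3] = 17; s[4] = 21; s[5] = 12; s[6] = 14.
Since s[6] = s[1] = 14, the sequence is periodic with period 5.
(80 - 1) mod 5 = 4, so s[80] = s[5] = 12.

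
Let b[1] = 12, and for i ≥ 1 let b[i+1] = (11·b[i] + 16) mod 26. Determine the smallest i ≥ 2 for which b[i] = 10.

Computing terms: b[1] = 12; b[2] = 18; b[3] = 6; b[4] = 4; b[5] = 8; b[6] = 0; b[7] = 16; b[8] = 10; b[9] = 22; b[10] = 24; b[11] = 20; b[12] = 2; b[13] = 12.
Since b[13] = b[1] = 12, the sequence is periodic with period 12.
The value 10 first appears (with i ≥ 2) at b[8].

8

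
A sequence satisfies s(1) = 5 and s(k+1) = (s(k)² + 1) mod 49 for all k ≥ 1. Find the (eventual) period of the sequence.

6

Listing terms: s(1) = 5, s(2) = 26, s(3) = 40, s(4) = 33, s(5) = 12, s(6) = 47, s(7) = 5.
The sequence repeats with period 6.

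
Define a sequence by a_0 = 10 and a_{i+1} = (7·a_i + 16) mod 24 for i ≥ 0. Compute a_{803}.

6

Computing terms: a_0 = 10; a_1 = 14; a_2 = 18; a_3 = 22; a_4 = 2; a_5 = 6; a_6 = 10.
Since a_6 = a_0 = 10, the sequence is periodic with period 6.
(803 - 0) mod 6 = 5, so a_{803} = a_5 = 6.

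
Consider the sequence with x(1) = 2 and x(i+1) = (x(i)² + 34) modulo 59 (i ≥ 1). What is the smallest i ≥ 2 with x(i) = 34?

7

x(1) = 2,  x(2) = 38,  x(3) = 3,  x(4) = 43,  x(5) = 54,  x(6) = 0,  x(7) = 34,  x(8) = 10,  x(9) = 16,  x(10) = 54.
Since x(10) = x(5) = 54, the sequence is eventually periodic: after a pre-period of length 4 it cycles with period 5.
The value 34 first appears (with i ≥ 2) at x(7).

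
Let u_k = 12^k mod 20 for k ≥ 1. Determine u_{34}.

4

Listing terms: u_1 = 12, u_2 = 4, u_3 = 8, u_4 = 16, u_5 = 12.
The sequence repeats with period 4.
So u_{34} = u_{1 + ((34-1) mod 4)} = u_2 = 4.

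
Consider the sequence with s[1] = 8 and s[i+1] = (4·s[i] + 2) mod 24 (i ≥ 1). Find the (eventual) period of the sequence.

3

Computing terms: s[1] = 8,  s[2] = 10,  s[3] = 18,  s[4] = 2,  s[5] = 10.
Since s[5] = s[2] = 10, the sequence is eventually periodic: after a pre-period of length 1 it cycles with period 3.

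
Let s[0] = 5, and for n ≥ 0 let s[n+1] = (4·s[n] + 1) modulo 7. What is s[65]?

s[0] = 5,  s[1] = 0,  s[2] = 1,  s[3] = 5.
Since s[3] = s[0] = 5, the sequence is periodic with period 3.
So s[65] = s[0 + ((65-0) mod 3)] = s[2] = 1.

1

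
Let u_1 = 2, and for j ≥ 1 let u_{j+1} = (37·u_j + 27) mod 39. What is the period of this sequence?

u_1 = 2, u_2 = 23, u_3 = 20, u_4 = 26, u_5 = 14, u_6 = 38, u_7 = 29, u_8 = 8, u_9 = 11, u_{10} = 5, u_{11} = 17, u_{12} = 32, u_{13} = 2.
The sequence repeats with period 12.

12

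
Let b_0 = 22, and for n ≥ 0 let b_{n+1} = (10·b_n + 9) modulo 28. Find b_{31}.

19

We have b_0 = 22; b_1 = 5; b_2 = 3; b_3 = 11; b_4 = 7; b_5 = 23; b_6 = 15; b_7 = 19; b_8 = 3.
Since b_8 = b_2 = 3, the sequence is eventually periodic: after a pre-period of length 2 it cycles with period 6.
For n ≥ 2, b_n depends only on (n - 2) mod 6. (31 - 2) mod 6 = 5, so b_{31} = b_7 = 19.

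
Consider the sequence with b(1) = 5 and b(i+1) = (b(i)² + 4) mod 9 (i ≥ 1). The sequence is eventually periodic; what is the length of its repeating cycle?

We have b(1) = 5; b(2) = 2; b(3) = 8; b(4) = 5.
Since b(4) = b(1) = 5, the sequence is periodic with period 3.

3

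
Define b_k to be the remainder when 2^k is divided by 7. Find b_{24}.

1

b_1 = 2; b_2 = 4; b_3 = 1; b_4 = 2.
Since b_4 = b_1 = 2, the sequence is periodic with period 3.
So b_{24} = b_{1 + ((24-1) mod 3)} = b_3 = 1.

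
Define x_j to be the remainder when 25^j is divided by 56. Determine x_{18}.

1

We have x_0 = 1; x_1 = 25; x_2 = 9; x_3 = 1.
Since x_3 = x_0 = 1, the sequence is periodic with period 3.
(18 - 0) mod 3 = 0, so x_{18} = x_0 = 1.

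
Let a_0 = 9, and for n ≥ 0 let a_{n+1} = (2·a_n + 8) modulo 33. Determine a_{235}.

8

a_0 = 9, a_1 = 26, a_2 = 27, a_3 = 29, a_4 = 0, a_5 = 8, a_6 = 24, a_7 = 23, a_8 = 21, a_9 = 17, a_{10} = 9.
Since a_{10} = a_0 = 9, the sequence is periodic with period 10.
(235 - 0) mod 10 = 5, so a_{235} = a_5 = 8.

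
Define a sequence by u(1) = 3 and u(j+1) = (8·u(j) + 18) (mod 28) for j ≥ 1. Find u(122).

Computing terms: u(1) = 3,  u(2) = 14,  u(3) = 18,  u(4) = 22,  u(5) = 26,  u(6) = 2,  u(7) = 6,  u(8) = 10,  u(9) = 14.
Since u(9) = u(2) = 14, the sequence is eventually periodic: after a pre-period of length 1 it cycles with period 7.
For j ≥ 2, u(j) depends only on (j - 2) mod 7. (122 - 2) mod 7 = 1, so u(122) = u(3) = 18.

18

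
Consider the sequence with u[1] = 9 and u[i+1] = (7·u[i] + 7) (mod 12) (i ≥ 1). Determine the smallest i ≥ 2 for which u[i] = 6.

Listing terms: u[1] = 9; u[2] = 10; u[3] = 5; u[4] = 6; u[5] = 1; u[6] = 2; u[7] = 9.
The sequence repeats with period 6.
The value 6 first appears (with i ≥ 2) at u[4].

4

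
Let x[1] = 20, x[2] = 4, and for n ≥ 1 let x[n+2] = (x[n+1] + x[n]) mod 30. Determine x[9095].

18

Computing terms: x[1] = 20, x[2] = 4, x[3] = 24, x[4] = 28, x[5] = 22, x[6] = 20, x[7] = 12, x[8] = 2, x[9] = 14, x[10] = 16, x[11] = 0, x[12] = 16, x[13] = 16, x[14] = 2, x[15] = 18, x[16] = 20, x[17] = 8, x[18] = 28, x[19] = 6, x[20] = 4, x[21] = 10, x[22] = 14, x[23] = 24, x[24] = 8, x[25] = 2, x[26] = 10, x[27] = 12, x[28] = 22, x[29] = 4, x[30] = 26, x[31] = 0, x[32] = 26, x[33] = 26, x[34] = 22, x[35] = 18, x[36] = 10, x[37] = 28, x[38] = 8, x[39] = 6, x[40] = 14, x[41] = 20, x[42] = 4.
Since (x[41], x[42]) = (x[1], x[2]) = (20, 4) (two consecutive terms determine the rest), the sequence is periodic with period 40.
So x[9095] = x[1 + ((9095-1) mod 40)] = x[15] = 18.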